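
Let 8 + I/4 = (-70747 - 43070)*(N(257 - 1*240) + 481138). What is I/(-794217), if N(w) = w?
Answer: 219054474572/794217 ≈ 2.7581e+5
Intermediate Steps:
I = -219054474572 (I = -32 + 4*((-70747 - 43070)*((257 - 1*240) + 481138)) = -32 + 4*(-113817*((257 - 240) + 481138)) = -32 + 4*(-113817*(17 + 481138)) = -32 + 4*(-113817*481155) = -32 + 4*(-54763618635) = -32 - 219054474540 = -219054474572)
I/(-794217) = -219054474572/(-794217) = -219054474572*(-1/794217) = 219054474572/794217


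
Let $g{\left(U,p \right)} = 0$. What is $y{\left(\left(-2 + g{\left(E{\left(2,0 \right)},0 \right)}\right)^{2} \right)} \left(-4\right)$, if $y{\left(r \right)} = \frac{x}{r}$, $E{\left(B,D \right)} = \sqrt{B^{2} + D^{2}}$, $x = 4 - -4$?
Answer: $-8$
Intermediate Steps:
$x = 8$ ($x = 4 + 4 = 8$)
$y{\left(r \right)} = \frac{8}{r}$
$y{\left(\left(-2 + g{\left(E{\left(2,0 \right)},0 \right)}\right)^{2} \right)} \left(-4\right) = \frac{8}{\left(-2 + 0\right)^{2}} \left(-4\right) = \frac{8}{\left(-2\right)^{2}} \left(-4\right) = \frac{8}{4} \left(-4\right) = 8 \cdot \frac{1}{4} \left(-4\right) = 2 \left(-4\right) = -8$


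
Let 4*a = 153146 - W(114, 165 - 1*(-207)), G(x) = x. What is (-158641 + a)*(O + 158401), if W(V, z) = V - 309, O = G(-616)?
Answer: -75929771055/4 ≈ -1.8982e+10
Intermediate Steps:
O = -616
W(V, z) = -309 + V
a = 153341/4 (a = (153146 - (-309 + 114))/4 = (153146 - 1*(-195))/4 = (153146 + 195)/4 = (¼)*153341 = 153341/4 ≈ 38335.)
(-158641 + a)*(O + 158401) = (-158641 + 153341/4)*(-616 + 158401) = -481223/4*157785 = -75929771055/4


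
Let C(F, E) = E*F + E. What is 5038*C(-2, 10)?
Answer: -50380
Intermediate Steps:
C(F, E) = E + E*F
5038*C(-2, 10) = 5038*(10*(1 - 2)) = 5038*(10*(-1)) = 5038*(-10) = -50380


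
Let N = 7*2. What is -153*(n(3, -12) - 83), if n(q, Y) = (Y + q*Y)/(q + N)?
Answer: 13131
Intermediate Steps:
N = 14
n(q, Y) = (Y + Y*q)/(14 + q) (n(q, Y) = (Y + q*Y)/(q + 14) = (Y + Y*q)/(14 + q))
-153*(n(3, -12) - 83) = -153*(-12*(1 + 3)/(14 + 3) - 83) = -153*(-12*4/17 - 83) = -153*(-12*1/17*4 - 83) = -153*(-48/17 - 83) = -153*(-1459/17) = 13131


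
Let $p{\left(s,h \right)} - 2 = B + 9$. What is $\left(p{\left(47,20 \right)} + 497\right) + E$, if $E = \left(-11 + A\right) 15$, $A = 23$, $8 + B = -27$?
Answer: $653$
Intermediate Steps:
$B = -35$ ($B = -8 - 27 = -35$)
$p{\left(s,h \right)} = -24$ ($p{\left(s,h \right)} = 2 + \left(-35 + 9\right) = 2 - 26 = -24$)
$E = 180$ ($E = \left(-11 + 23\right) 15 = 12 \cdot 15 = 180$)
$\left(p{\left(47,20 \right)} + 497\right) + E = \left(-24 + 497\right) + 180 = 473 + 180 = 653$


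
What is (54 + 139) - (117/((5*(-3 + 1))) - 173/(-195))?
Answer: 79487/390 ≈ 203.81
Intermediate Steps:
(54 + 139) - (117/((5*(-3 + 1))) - 173/(-195)) = 193 - (117/((5*(-2))) - 173*(-1/195)) = 193 - (117/(-10) + 173/195) = 193 - (117*(-⅒) + 173/195) = 193 - (-117/10 + 173/195) = 193 - 1*(-4217/390) = 193 + 4217/390 = 79487/390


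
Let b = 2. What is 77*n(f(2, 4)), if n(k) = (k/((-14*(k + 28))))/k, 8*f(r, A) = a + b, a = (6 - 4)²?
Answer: -22/115 ≈ -0.19130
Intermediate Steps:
a = 4 (a = 2² = 4)
f(r, A) = ¾ (f(r, A) = (4 + 2)/8 = (⅛)*6 = ¾)
n(k) = 1/(-392 - 14*k) (n(k) = (k/((-14*(28 + k))))/k = (k/(-392 - 14*k))/k = 1/(-392 - 14*k))
77*n(f(2, 4)) = 77*(-1/(392 + 14*(¾))) = 77*(-1/(392 + 21/2)) = 77*(-1/805/2) = 77*(-1*2/805) = 77*(-2/805) = -22/115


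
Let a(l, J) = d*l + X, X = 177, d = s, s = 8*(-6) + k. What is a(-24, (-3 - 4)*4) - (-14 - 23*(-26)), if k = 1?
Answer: 721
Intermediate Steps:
s = -47 (s = 8*(-6) + 1 = -48 + 1 = -47)
d = -47
a(l, J) = 177 - 47*l (a(l, J) = -47*l + 177 = 177 - 47*l)
a(-24, (-3 - 4)*4) - (-14 - 23*(-26)) = (177 - 47*(-24)) - (-14 - 23*(-26)) = (177 + 1128) - (-14 + 598) = 1305 - 1*584 = 1305 - 584 = 721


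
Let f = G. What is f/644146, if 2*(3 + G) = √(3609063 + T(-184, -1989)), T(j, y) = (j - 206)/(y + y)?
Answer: -3/644146 + √9387173118/65702892 ≈ 0.0014700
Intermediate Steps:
T(j, y) = (-206 + j)/(2*y) (T(j, y) = (-206 + j)/((2*y)) = (-206 + j)*(1/(2*y)) = (-206 + j)/(2*y))
G = -3 + √9387173118/102 (G = -3 + √(3609063 + (½)*(-206 - 184)/(-1989))/2 = -3 + √(3609063 + (½)*(-1/1989)*(-390))/2 = -3 + √(3609063 + 5/51)/2 = -3 + √(184062218/51)/2 = -3 + (√9387173118/51)/2 = -3 + √9387173118/102 ≈ 946.88)
f = -3 + √9387173118/102 ≈ 946.88
f/644146 = (-3 + √9387173118/102)/644146 = (-3 + √9387173118/102)*(1/644146) = -3/644146 + √9387173118/65702892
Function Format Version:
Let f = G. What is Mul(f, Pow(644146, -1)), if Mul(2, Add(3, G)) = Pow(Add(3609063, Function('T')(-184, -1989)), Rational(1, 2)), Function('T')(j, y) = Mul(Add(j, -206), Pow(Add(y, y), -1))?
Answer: Add(Rational(-3, 644146), Mul(Rational(1, 65702892), Pow(9387173118, Rational(1, 2)))) ≈ 0.0014700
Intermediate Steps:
Function('T')(j, y) = Mul(Rational(1, 2), Pow(y, -1), Add(-206, j)) (Function('T')(j, y) = Mul(Add(-206, j), Pow(Mul(2, y), -1)) = Mul(Add(-206, j), Mul(Rational(1, 2), Pow(y, -1))) = Mul(Rational(1, 2), Pow(y, -1), Add(-206, j)))
G = Add(-3, Mul(Rational(1, 102), Pow(9387173118, Rational(1, 2)))) (G = Add(-3, Mul(Rational(1, 2), Pow(Add(3609063, Mul(Rational(1, 2), Pow(-1989, -1), Add(-206, -184))), Rational(1, 2)))) = Add(-3, Mul(Rational(1, 2), Pow(Add(3609063, Mul(Rational(1, 2), Rational(-1, 1989), -390)), Rational(1, 2)))) = Add(-3, Mul(Rational(1, 2), Pow(Add(3609063, Rational(5, 51)), Rational(1, 2)))) = Add(-3, Mul(Rational(1, 2), Pow(Rational(184062218, 51), Rational(1, 2)))) = Add(-3, Mul(Rational(1, 2), Mul(Rational(1, 51), Pow(9387173118, Rational(1, 2))))) = Add(-3, Mul(Rational(1, 102), Pow(9387173118, Rational(1, 2)))) ≈ 946.88)
f = Add(-3, Mul(Rational(1, 102), Pow(9387173118, Rational(1, 2)))) ≈ 946.88
Mul(f, Pow(644146, -1)) = Mul(Add(-3, Mul(Rational(1, 102), Pow(9387173118, Rational(1, 2)))), Pow(644146, -1)) = Mul(Add(-3, Mul(Rational(1, 102), Pow(9387173118, Rational(1, 2)))), Rational(1, 644146)) = Add(Rational(-3, 644146), Mul(Rational(1, 65702892), Pow(9387173118, Rational(1, 2))))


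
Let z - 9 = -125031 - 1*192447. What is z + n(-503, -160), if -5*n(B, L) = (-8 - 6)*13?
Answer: -1587163/5 ≈ -3.1743e+5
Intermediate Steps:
n(B, L) = 182/5 (n(B, L) = -(-8 - 6)*13/5 = -(-14)*13/5 = -⅕*(-182) = 182/5)
z = -317469 (z = 9 + (-125031 - 1*192447) = 9 + (-125031 - 192447) = 9 - 317478 = -317469)
z + n(-503, -160) = -317469 + 182/5 = -1587163/5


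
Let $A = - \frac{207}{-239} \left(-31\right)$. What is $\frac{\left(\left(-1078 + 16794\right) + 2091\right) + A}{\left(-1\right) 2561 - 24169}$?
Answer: $- \frac{2124728}{3194235} \approx -0.66518$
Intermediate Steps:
$A = - \frac{6417}{239}$ ($A = \left(-207\right) \left(- \frac{1}{239}\right) \left(-31\right) = \frac{207}{239} \left(-31\right) = - \frac{6417}{239} \approx -26.849$)
$\frac{\left(\left(-1078 + 16794\right) + 2091\right) + A}{\left(-1\right) 2561 - 24169} = \frac{\left(\left(-1078 + 16794\right) + 2091\right) - \frac{6417}{239}}{\left(-1\right) 2561 - 24169} = \frac{\left(15716 + 2091\right) - \frac{6417}{239}}{-2561 - 24169} = \frac{17807 - \frac{6417}{239}}{-26730} = \frac{4249456}{239} \left(- \frac{1}{26730}\right) = - \frac{2124728}{3194235}$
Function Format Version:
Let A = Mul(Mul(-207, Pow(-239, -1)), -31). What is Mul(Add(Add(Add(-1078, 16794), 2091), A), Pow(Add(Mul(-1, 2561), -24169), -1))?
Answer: Rational(-2124728, 3194235) ≈ -0.66518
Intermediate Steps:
A = Rational(-6417, 239) (A = Mul(Mul(-207, Rational(-1, 239)), -31) = Mul(Rational(207, 239), -31) = Rational(-6417, 239) ≈ -26.849)
Mul(Add(Add(Add(-1078, 16794), 2091), A), Pow(Add(Mul(-1, 2561), -24169), -1)) = Mul(Add(Add(Add(-1078, 16794), 2091), Rational(-6417, 239)), Pow(Add(Mul(-1, 2561), -24169), -1)) = Mul(Add(Add(15716, 2091), Rational(-6417, 239)), Pow(Add(-2561, -24169), -1)) = Mul(Add(17807, Rational(-6417, 239)), Pow(-26730, -1)) = Mul(Rational(4249456, 239), Rational(-1, 26730)) = Rational(-2124728, 3194235)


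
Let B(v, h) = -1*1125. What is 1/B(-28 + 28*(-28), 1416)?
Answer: -1/1125 ≈ -0.00088889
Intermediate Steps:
B(v, h) = -1125
1/B(-28 + 28*(-28), 1416) = 1/(-1125) = -1/1125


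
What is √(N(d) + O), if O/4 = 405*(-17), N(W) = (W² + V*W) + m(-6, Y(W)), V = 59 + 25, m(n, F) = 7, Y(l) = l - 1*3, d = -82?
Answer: I*√27697 ≈ 166.42*I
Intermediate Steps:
Y(l) = -3 + l (Y(l) = l - 3 = -3 + l)
V = 84
N(W) = 7 + W² + 84*W (N(W) = (W² + 84*W) + 7 = 7 + W² + 84*W)
O = -27540 (O = 4*(405*(-17)) = 4*(-6885) = -27540)
√(N(d) + O) = √((7 + (-82)² + 84*(-82)) - 27540) = √((7 + 6724 - 6888) - 27540) = √(-157 - 27540) = √(-27697) = I*√27697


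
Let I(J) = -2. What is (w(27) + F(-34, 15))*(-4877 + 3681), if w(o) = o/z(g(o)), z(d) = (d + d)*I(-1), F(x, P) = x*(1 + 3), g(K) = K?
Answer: 162955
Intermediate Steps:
F(x, P) = 4*x (F(x, P) = x*4 = 4*x)
z(d) = -4*d (z(d) = (d + d)*(-2) = (2*d)*(-2) = -4*d)
w(o) = -¼ (w(o) = o/((-4*o)) = o*(-1/(4*o)) = -¼)
(w(27) + F(-34, 15))*(-4877 + 3681) = (-¼ + 4*(-34))*(-4877 + 3681) = (-¼ - 136)*(-1196) = -545/4*(-1196) = 162955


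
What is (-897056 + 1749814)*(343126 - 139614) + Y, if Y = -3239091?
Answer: 173543247005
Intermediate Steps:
(-897056 + 1749814)*(343126 - 139614) + Y = (-897056 + 1749814)*(343126 - 139614) - 3239091 = 852758*203512 - 3239091 = 173546486096 - 3239091 = 173543247005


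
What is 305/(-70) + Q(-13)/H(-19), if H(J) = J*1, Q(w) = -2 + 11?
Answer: -1285/266 ≈ -4.8308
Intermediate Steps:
Q(w) = 9
H(J) = J
305/(-70) + Q(-13)/H(-19) = 305/(-70) + 9/(-19) = 305*(-1/70) + 9*(-1/19) = -61/14 - 9/19 = -1285/266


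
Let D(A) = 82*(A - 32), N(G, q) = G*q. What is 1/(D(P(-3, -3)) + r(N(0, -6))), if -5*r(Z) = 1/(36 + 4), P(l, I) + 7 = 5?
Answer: -200/557601 ≈ -0.00035868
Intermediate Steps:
P(l, I) = -2 (P(l, I) = -7 + 5 = -2)
r(Z) = -1/200 (r(Z) = -1/(5*(36 + 4)) = -1/5/40 = -1/5*1/40 = -1/200)
D(A) = -2624 + 82*A (D(A) = 82*(-32 + A) = -2624 + 82*A)
1/(D(P(-3, -3)) + r(N(0, -6))) = 1/((-2624 + 82*(-2)) - 1/200) = 1/((-2624 - 164) - 1/200) = 1/(-2788 - 1/200) = 1/(-557601/200) = -200/557601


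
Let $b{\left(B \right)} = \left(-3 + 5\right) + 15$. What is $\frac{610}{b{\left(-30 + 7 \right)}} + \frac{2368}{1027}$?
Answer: $\frac{666726}{17459} \approx 38.188$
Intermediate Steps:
$b{\left(B \right)} = 17$ ($b{\left(B \right)} = 2 + 15 = 17$)
$\frac{610}{b{\left(-30 + 7 \right)}} + \frac{2368}{1027} = \frac{610}{17} + \frac{2368}{1027} = \frac{666726}{17459}$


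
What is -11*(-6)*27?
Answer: 1782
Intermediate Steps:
-11*(-6)*27 = 66*27 = 1782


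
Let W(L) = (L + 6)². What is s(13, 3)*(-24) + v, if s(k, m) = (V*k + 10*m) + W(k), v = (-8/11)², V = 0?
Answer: -1135400/121 ≈ -9383.5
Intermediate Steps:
W(L) = (6 + L)²
v = 64/121 (v = (-8*1/11)² = (-8/11)² = 64/121 ≈ 0.52893)
s(k, m) = (6 + k)² + 10*m (s(k, m) = (0*k + 10*m) + (6 + k)² = (0 + 10*m) + (6 + k)² = 10*m + (6 + k)² = (6 + k)² + 10*m)
s(13, 3)*(-24) + v = ((6 + 13)² + 10*3)*(-24) + 64/121 = (19² + 30)*(-24) + 64/121 = (361 + 30)*(-24) + 64/121 = 391*(-24) + 64/121 = -9384 + 64/121 = -1135400/121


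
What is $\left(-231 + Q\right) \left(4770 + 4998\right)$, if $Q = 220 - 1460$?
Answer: $-14368728$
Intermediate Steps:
$Q = -1240$ ($Q = 220 - 1460 = -1240$)
$\left(-231 + Q\right) \left(4770 + 4998\right) = \left(-231 - 1240\right) \left(4770 + 4998\right) = \left(-1471\right) 9768 = -14368728$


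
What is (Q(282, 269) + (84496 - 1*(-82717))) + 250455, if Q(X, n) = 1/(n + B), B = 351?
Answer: 258954161/620 ≈ 4.1767e+5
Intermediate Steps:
Q(X, n) = 1/(351 + n) (Q(X, n) = 1/(n + 351) = 1/(351 + n))
(Q(282, 269) + (84496 - 1*(-82717))) + 250455 = (1/(351 + 269) + (84496 - 1*(-82717))) + 250455 = (1/620 + (84496 + 82717)) + 250455 = (1/620 + 167213) + 250455 = 103672061/620 + 250455 = 258954161/620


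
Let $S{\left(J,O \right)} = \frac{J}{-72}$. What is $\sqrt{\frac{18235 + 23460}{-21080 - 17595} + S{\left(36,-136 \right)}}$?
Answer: $\frac{i \sqrt{377669110}}{15470} \approx 1.2562 i$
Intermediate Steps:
$S{\left(J,O \right)} = - \frac{J}{72}$ ($S{\left(J,O \right)} = J \left(- \frac{1}{72}\right) = - \frac{J}{72}$)
$\sqrt{\frac{18235 + 23460}{-21080 - 17595} + S{\left(36,-136 \right)}} = \sqrt{\frac{18235 + 23460}{-21080 - 17595} - \frac{1}{2}} = \sqrt{\frac{41695}{-38675} - \frac{1}{2}} = \sqrt{41695 \left(- \frac{1}{38675}\right) - \frac{1}{2}} = \sqrt{- \frac{8339}{7735} - \frac{1}{2}} = \sqrt{- \frac{24413}{15470}} = \frac{i \sqrt{377669110}}{15470}$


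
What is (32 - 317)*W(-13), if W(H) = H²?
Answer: -48165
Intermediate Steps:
(32 - 317)*W(-13) = (32 - 317)*(-13)² = -285*169 = -48165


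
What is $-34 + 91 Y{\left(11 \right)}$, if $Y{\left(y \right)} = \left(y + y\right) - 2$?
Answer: $1786$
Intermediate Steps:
$Y{\left(y \right)} = -2 + 2 y$ ($Y{\left(y \right)} = 2 y - 2 = -2 + 2 y$)
$-34 + 91 Y{\left(11 \right)} = -34 + 91 \left(-2 + 2 \cdot 11\right) = -34 + 91 \left(-2 + 22\right) = -34 + 91 \cdot 20 = -34 + 1820 = 1786$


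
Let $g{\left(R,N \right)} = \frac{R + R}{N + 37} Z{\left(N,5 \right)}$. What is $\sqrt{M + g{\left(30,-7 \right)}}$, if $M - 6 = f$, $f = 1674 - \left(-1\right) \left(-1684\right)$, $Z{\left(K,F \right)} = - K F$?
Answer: $\sqrt{66} \approx 8.124$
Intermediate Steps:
$Z{\left(K,F \right)} = - F K$
$g{\left(R,N \right)} = - \frac{10 N R}{37 + N}$ ($g{\left(R,N \right)} = \frac{R + R}{N + 37} \left(\left(-1\right) 5 N\right) = \frac{2 R}{37 + N} \left(- 5 N\right) = - \frac{10 N R}{37 + N}$)
$f = -10$ ($f = 1674 - 1684 = -10$)
$M = -4$ ($M = 6 - 10 = -4$)
$\sqrt{M + g{\left(30,-7 \right)}} = \sqrt{-4 - \left(-70\right) 30 \frac{1}{37 - 7}} = \sqrt{-4 - \left(-70\right) 30 \cdot \frac{1}{30}} = \sqrt{-4 + 70} = \sqrt{66}$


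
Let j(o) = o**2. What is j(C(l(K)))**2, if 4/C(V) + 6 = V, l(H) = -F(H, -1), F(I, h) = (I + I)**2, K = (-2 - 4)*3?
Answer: 16/179607287601 ≈ 8.9083e-11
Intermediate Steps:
K = -18 (K = -6*3 = -18)
F(I, h) = 4*I**2 (F(I, h) = (2*I)**2 = 4*I**2)
l(H) = -4*H**2
C(V) = 4/(-6 + V)
j(C(l(K)))**2 = ((4/(-6 - 4*(-18)**2))**2)**2 = ((4/(-6 - 4*324))**2)**2 = ((4/(-6 - 1296))**2)**2 = ((4/(-1302))**2)**2 = ((4*(-1/1302))**2)**2 = ((-2/651)**2)**2 = (4/423801)**2 = 16/179607287601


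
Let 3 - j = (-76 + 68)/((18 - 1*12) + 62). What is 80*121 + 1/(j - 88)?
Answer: 13968223/1443 ≈ 9680.0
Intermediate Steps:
j = 53/17 (j = 3 - (-76 + 68)/((18 - 1*12) + 62) = 3 - (-8)/((18 - 12) + 62) = 3 - (-8)/(6 + 62) = 3 - (-8)/68 = 3 - 1*(-2/17) = 3 + 2/17 = 53/17 ≈ 3.1176)
80*121 + 1/(j - 88) = 80*121 + 1/(53/17 - 88) = 9680 + 1/(-1443/17) = 9680 - 17/1443 = 13968223/1443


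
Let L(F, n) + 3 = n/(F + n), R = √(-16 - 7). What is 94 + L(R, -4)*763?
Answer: -73397/39 + 3052*I*√23/39 ≈ -1882.0 + 375.3*I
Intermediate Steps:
R = I*√23 (R = √(-23) = I*√23 ≈ 4.7958*I)
L(F, n) = -3 + n/(F + n)
94 + L(R, -4)*763 = 94 + ((-3*I*√23 - 2*(-4))/(I*√23 - 4))*763 = 94 + ((-3*I*√23 + 8)/(-4 + I*√23))*763 = 94 + ((8 - 3*I*√23)/(-4 + I*√23))*763 = 94 + 763*(8 - 3*I*√23)/(-4 + I*√23)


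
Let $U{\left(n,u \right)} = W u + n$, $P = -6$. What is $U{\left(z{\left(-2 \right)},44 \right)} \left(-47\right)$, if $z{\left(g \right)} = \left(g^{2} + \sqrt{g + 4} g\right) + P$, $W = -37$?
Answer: $76610 + 94 \sqrt{2} \approx 76743.0$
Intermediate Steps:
$z{\left(g \right)} = -6 + g^{2} + g \sqrt{4 + g}$ ($z{\left(g \right)} = \left(g^{2} + \sqrt{g + 4} g\right) - 6 = \left(g^{2} + \sqrt{4 + g} g\right) - 6 = \left(g^{2} + g \sqrt{4 + g}\right) - 6 = -6 + g^{2} + g \sqrt{4 + g}$)
$U{\left(n,u \right)} = n - 37 u$ ($U{\left(n,u \right)} = - 37 u + n = n - 37 u$)
$U{\left(z{\left(-2 \right)},44 \right)} \left(-47\right) = \left(\left(-6 + \left(-2\right)^{2} - 2 \sqrt{4 - 2}\right) - 1628\right) \left(-47\right) = \left(\left(-6 + 4 - 2 \sqrt{2}\right) - 1628\right) \left(-47\right) = \left(\left(-2 - 2 \sqrt{2}\right) - 1628\right) \left(-47\right) = \left(-1630 - 2 \sqrt{2}\right) \left(-47\right) = 76610 + 94 \sqrt{2}$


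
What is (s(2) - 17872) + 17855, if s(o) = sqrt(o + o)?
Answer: -15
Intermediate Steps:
s(o) = sqrt(2)*sqrt(o) (s(o) = sqrt(2*o) = sqrt(2)*sqrt(o))
(s(2) - 17872) + 17855 = (sqrt(2)*sqrt(2) - 17872) + 17855 = (2 - 17872) + 17855 = -17870 + 17855 = -15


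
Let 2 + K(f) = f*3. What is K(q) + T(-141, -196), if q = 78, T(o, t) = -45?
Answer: 187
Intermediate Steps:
K(f) = -2 + 3*f (K(f) = -2 + f*3 = -2 + 3*f)
K(q) + T(-141, -196) = (-2 + 3*78) - 45 = (-2 + 234) - 45 = 232 - 45 = 187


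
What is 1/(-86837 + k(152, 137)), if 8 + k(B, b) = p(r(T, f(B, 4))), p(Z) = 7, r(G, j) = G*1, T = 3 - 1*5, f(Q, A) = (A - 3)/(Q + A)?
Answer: -1/86838 ≈ -1.1516e-5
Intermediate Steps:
f(Q, A) = (-3 + A)/(A + Q)
T = -2 (T = 3 - 5 = -2)
r(G, j) = G
k(B, b) = -1 (k(B, b) = -8 + 7 = -1)
1/(-86837 + k(152, 137)) = 1/(-86837 - 1) = 1/(-86838) = -1/86838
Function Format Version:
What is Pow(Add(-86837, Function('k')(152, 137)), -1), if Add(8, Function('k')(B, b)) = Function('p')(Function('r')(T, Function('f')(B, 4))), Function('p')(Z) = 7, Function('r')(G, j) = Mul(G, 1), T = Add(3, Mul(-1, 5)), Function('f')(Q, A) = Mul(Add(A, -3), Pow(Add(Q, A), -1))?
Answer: Rational(-1, 86838) ≈ -1.1516e-5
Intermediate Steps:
Function('f')(Q, A) = Mul(Pow(Add(A, Q), -1), Add(-3, A)) (Function('f')(Q, A) = Mul(Add(-3, A), Pow(Add(A, Q), -1)) = Mul(Pow(Add(A, Q), -1), Add(-3, A)))
T = -2 (T = Add(3, -5) = -2)
Function('r')(G, j) = G
Function('k')(B, b) = -1 (Function('k')(B, b) = Add(-8, 7) = -1)
Pow(Add(-86837, Function('k')(152, 137)), -1) = Pow(Add(-86837, -1), -1) = Pow(-86838, -1) = Rational(-1, 86838)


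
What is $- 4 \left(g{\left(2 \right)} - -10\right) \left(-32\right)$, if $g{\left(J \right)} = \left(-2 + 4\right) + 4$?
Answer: $2048$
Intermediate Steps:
$g{\left(J \right)} = 6$ ($g{\left(J \right)} = 2 + 4 = 6$)
$- 4 \left(g{\left(2 \right)} - -10\right) \left(-32\right) = - 4 \left(6 - -10\right) \left(-32\right) = - 4 \left(6 + 10\right) \left(-32\right) = \left(-4\right) 16 \left(-32\right) = \left(-64\right) \left(-32\right) = 2048$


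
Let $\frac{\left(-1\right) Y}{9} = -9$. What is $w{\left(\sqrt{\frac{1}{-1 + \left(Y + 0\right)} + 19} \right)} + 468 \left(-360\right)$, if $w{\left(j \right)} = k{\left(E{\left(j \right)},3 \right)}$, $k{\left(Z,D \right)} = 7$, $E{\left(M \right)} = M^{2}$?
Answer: $-168473$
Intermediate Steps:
$Y = 81$ ($Y = \left(-9\right) \left(-9\right) = 81$)
$w{\left(j \right)} = 7$
$w{\left(\sqrt{\frac{1}{-1 + \left(Y + 0\right)} + 19} \right)} + 468 \left(-360\right) = 7 + 468 \left(-360\right) = 7 - 168480 = -168473$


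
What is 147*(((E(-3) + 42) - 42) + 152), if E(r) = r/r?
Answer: 22491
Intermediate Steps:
E(r) = 1
147*(((E(-3) + 42) - 42) + 152) = 147*(((1 + 42) - 42) + 152) = 147*((43 - 42) + 152) = 147*(1 + 152) = 147*153 = 22491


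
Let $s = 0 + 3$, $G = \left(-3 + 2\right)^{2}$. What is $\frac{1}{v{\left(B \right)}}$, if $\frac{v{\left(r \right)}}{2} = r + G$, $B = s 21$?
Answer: $\frac{1}{128} \approx 0.0078125$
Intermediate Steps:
$G = 1$ ($G = \left(-1\right)^{2} = 1$)
$s = 3$
$B = 63$ ($B = 3 \cdot 21 = 63$)
$v{\left(r \right)} = 2 + 2 r$ ($v{\left(r \right)} = 2 \left(r + 1\right) = 2 \left(1 + r\right) = 2 + 2 r$)
$\frac{1}{v{\left(B \right)}} = \frac{1}{2 + 2 \cdot 63} = \frac{1}{2 + 126} = \frac{1}{128}$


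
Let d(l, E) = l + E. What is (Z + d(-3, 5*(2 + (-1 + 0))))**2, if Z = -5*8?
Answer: 1444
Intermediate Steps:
Z = -40
d(l, E) = E + l
(Z + d(-3, 5*(2 + (-1 + 0))))**2 = (-40 + (5*(2 + (-1 + 0)) - 3))**2 = (-40 + (5*(2 - 1) - 3))**2 = (-40 + (5*1 - 3))**2 = (-40 + (5 - 3))**2 = (-40 + 2)**2 = (-38)**2 = 1444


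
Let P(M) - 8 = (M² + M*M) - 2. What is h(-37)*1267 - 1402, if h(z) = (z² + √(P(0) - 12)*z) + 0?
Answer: 1733121 - 46879*I*√6 ≈ 1.7331e+6 - 1.1483e+5*I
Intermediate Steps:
P(M) = 6 + 2*M² (P(M) = 8 + ((M² + M*M) - 2) = 8 + ((M² + M²) - 2) = 8 + (2*M² - 2) = 8 + (-2 + 2*M²) = 6 + 2*M²)
h(z) = z² + I*z*√6 (h(z) = (z² + √((6 + 2*0²) - 12)*z) + 0 = (z² + √((6 + 2*0) - 12)*z) + 0 = (z² + √((6 + 0) - 12)*z) + 0 = (z² + √(6 - 12)*z) + 0 = (z² + √(-6)*z) + 0 = (z² + (I*√6)*z) + 0 = (z² + I*z*√6) + 0 = z² + I*z*√6)
h(-37)*1267 - 1402 = -37*(-37 + I*√6)*1267 - 1402 = (1369 - 37*I*√6)*1267 - 1402 = (1734523 - 46879*I*√6) - 1402 = 1733121 - 46879*I*√6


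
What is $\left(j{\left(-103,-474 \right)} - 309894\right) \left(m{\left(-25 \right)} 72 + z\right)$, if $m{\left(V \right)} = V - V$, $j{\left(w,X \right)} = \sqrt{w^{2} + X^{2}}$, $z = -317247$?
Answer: $98312941818 - 317247 \sqrt{235285} \approx 9.8159 \cdot 10^{10}$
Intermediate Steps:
$j{\left(w,X \right)} = \sqrt{X^{2} + w^{2}}$
$m{\left(V \right)} = 0$
$\left(j{\left(-103,-474 \right)} - 309894\right) \left(m{\left(-25 \right)} 72 + z\right) = \left(\sqrt{\left(-474\right)^{2} + \left(-103\right)^{2}} - 309894\right) \left(0 \cdot 72 - 317247\right) = \left(\sqrt{224676 + 10609} - 309894\right) \left(0 - 317247\right) = \left(\sqrt{235285} - 309894\right) \left(-317247\right) = \left(-309894 + \sqrt{235285}\right) \left(-317247\right) = 98312941818 - 317247 \sqrt{235285}$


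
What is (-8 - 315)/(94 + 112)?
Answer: -323/206 ≈ -1.5680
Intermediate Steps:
(-8 - 315)/(94 + 112) = -323/206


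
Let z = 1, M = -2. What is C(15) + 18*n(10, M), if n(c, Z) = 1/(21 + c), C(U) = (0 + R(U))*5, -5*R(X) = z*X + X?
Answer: -912/31 ≈ -29.419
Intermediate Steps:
R(X) = -2*X/5 (R(X) = -(1*X + X)/5 = -(X + X)/5 = -2*X/5)
C(U) = -2*U (C(U) = (0 - 2*U/5)*5 = -2*U/5*5 = -2*U)
C(15) + 18*n(10, M) = -2*15 + 18/(21 + 10) = -30 + 18/31 = -912/31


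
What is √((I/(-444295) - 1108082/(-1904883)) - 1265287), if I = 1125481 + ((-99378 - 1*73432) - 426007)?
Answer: I*√906293190241427634749496977745/846329992485 ≈ 1124.8*I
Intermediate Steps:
I = 526664 (I = 1125481 + ((-99378 - 73432) - 426007) = 1125481 + (-172810 - 426007) = 1125481 - 598817 = 526664)
√((I/(-444295) - 1108082/(-1904883)) - 1265287) = √((526664/(-444295) - 1108082/(-1904883)) - 1265287) = √((526664*(-1/444295) - 1108082*(-1/1904883)) - 1265287) = √((-526664/444295 + 1108082/1904883) - 1265287) = √(-510918008122/846329992485 - 1265287) = √(-1070850848119376317/846329992485) = I*√906293190241427634749496977745/846329992485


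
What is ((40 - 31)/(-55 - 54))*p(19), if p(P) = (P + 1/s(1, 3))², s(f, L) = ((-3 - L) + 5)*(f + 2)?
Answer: -3136/109 ≈ -28.771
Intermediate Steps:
s(f, L) = (2 + f)*(2 - L) (s(f, L) = (2 - L)*(2 + f) = (2 + f)*(2 - L))
p(P) = (-⅓ + P)² (p(P) = (P + 1/(4 - 2*3 + 2*1 - 1*3*1))² = (P + 1/(4 - 6 + 2 - 3))² = (P + 1/(-3))² = (P - ⅓)² = (-⅓ + P)²)
((40 - 31)/(-55 - 54))*p(19) = ((40 - 31)/(-55 - 54))*((-1 + 3*19)²/9) = (9/(-109))*((-1 + 57)²/9) = (9*(-1/109))*((⅑)*56²) = -3136/109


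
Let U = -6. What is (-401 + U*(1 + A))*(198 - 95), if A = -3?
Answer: -40067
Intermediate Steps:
(-401 + U*(1 + A))*(198 - 95) = (-401 - 6*(1 - 3))*(198 - 95) = (-401 - 6*(-2))*103 = (-401 + 12)*103 = -389*103 = -40067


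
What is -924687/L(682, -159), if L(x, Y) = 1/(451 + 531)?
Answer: -908042634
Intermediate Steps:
L(x, Y) = 1/982
-924687/L(682, -159) = -924687/1/982 = -924687*982 = -908042634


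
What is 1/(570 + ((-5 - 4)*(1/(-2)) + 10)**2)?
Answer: 4/3121 ≈ 0.0012816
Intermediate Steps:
1/(570 + ((-5 - 4)*(1/(-2)) + 10)**2) = 1/(570 + (-9*(-1)/2 + 10)**2) = 1/(570 + (-9*(-1/2) + 10)**2) = 1/(570 + (9/2 + 10)**2) = 1/(570 + (29/2)**2) = 1/(570 + 841/4) = 1/(3121/4) = 4/3121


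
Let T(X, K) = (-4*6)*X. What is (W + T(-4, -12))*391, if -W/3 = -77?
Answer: 127857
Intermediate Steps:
W = 231 (W = -3*(-77) = 231)
T(X, K) = -24*X
(W + T(-4, -12))*391 = (231 - 24*(-4))*391 = (231 + 96)*391 = 327*391 = 127857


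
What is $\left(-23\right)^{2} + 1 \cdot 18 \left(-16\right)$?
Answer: $241$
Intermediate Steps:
$\left(-23\right)^{2} + 1 \cdot 18 \left(-16\right) = 529 + 18 \left(-16\right) = 529 - 288 = 241$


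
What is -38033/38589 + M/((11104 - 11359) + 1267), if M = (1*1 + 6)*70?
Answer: -9790393/19526034 ≈ -0.50140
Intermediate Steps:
M = 490 (M = (1 + 6)*70 = 7*70 = 490)
-38033/38589 + M/((11104 - 11359) + 1267) = -38033/38589 + 490/((11104 - 11359) + 1267) = -38033*1/38589 + 490/(-255 + 1267) = -38033/38589 + 490/1012 = -38033/38589 + 490*(1/1012) = -38033/38589 + 245/506 = -9790393/19526034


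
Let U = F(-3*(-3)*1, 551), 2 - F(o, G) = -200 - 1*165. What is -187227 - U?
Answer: -187594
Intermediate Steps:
F(o, G) = 367 (F(o, G) = 2 - (-200 - 1*165) = 2 - (-200 - 165) = 2 - 1*(-365) = 2 + 365 = 367)
U = 367
-187227 - U = -187227 - 1*367 = -187227 - 367 = -187594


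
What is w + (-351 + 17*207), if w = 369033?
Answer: 372201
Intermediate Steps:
w + (-351 + 17*207) = 369033 + (-351 + 17*207) = 369033 + (-351 + 3519) = 369033 + 3168 = 372201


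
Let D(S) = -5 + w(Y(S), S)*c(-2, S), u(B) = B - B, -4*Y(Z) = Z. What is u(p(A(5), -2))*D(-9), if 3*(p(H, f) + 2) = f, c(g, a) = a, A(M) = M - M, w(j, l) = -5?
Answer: 0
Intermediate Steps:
Y(Z) = -Z/4
A(M) = 0
p(H, f) = -2 + f/3
u(B) = 0
D(S) = -5 - 5*S
u(p(A(5), -2))*D(-9) = 0*(-5 - 5*(-9)) = 0*(-5 + 45) = 0*40 = 0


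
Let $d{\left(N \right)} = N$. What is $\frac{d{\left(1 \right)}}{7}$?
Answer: $\frac{1}{7} \approx 0.14286$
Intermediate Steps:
$\frac{d{\left(1 \right)}}{7} = \frac{1}{7} \cdot 1 = \frac{1}{7}$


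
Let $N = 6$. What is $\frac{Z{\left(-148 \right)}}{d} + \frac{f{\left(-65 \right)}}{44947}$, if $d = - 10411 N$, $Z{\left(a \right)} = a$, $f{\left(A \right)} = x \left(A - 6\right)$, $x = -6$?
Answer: $\frac{16631336}{1403829651} \approx 0.011847$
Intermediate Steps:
$f{\left(A \right)} = 36 - 6 A$ ($f{\left(A \right)} = - 6 \left(A - 6\right) = - 6 \left(-6 + A\right) = 36 - 6 A$)
$d = -62466$ ($d = \left(-10411\right) 6 = -62466$)
$\frac{Z{\left(-148 \right)}}{d} + \frac{f{\left(-65 \right)}}{44947} = - \frac{148}{-62466} + \frac{36 - -390}{44947} = \left(-148\right) \left(- \frac{1}{62466}\right) + \left(36 + 390\right) \frac{1}{44947} = \frac{74}{31233} + 426 \cdot \frac{1}{44947} = \frac{74}{31233} + \frac{426}{44947} = \frac{16631336}{1403829651}$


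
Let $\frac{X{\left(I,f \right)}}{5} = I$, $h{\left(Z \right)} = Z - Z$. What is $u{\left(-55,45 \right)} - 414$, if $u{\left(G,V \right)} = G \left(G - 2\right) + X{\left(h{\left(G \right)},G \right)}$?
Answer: $2721$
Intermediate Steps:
$h{\left(Z \right)} = 0$
$X{\left(I,f \right)} = 5 I$
$u{\left(G,V \right)} = G \left(-2 + G\right)$ ($u{\left(G,V \right)} = G \left(G - 2\right) + 5 \cdot 0 = G \left(-2 + G\right) + 0 = G \left(-2 + G\right)$)
$u{\left(-55,45 \right)} - 414 = - 55 \left(-2 - 55\right) - 414 = \left(-55\right) \left(-57\right) - 414 = 3135 - 414 = 2721$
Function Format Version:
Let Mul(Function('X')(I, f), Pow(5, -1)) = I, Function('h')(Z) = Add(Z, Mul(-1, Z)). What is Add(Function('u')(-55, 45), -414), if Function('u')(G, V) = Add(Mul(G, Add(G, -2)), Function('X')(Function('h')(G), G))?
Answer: 2721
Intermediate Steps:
Function('h')(Z) = 0
Function('X')(I, f) = Mul(5, I)
Function('u')(G, V) = Mul(G, Add(-2, G)) (Function('u')(G, V) = Add(Mul(G, Add(G, -2)), Mul(5, 0)) = Add(Mul(G, Add(-2, G)), 0) = Mul(G, Add(-2, G)))
Add(Function('u')(-55, 45), -414) = Add(Mul(-55, Add(-2, -55)), -414) = Add(Mul(-55, -57), -414) = Add(3135, -414) = 2721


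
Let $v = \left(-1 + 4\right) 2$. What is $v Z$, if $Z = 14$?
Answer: $84$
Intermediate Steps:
$v = 6$ ($v = 3 \cdot 2 = 6$)
$v Z = 6 \cdot 14 = 84$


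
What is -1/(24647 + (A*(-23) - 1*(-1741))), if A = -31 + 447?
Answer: -1/16820 ≈ -5.9453e-5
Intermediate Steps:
A = 416
-1/(24647 + (A*(-23) - 1*(-1741))) = -1/(24647 + (416*(-23) - 1*(-1741))) = -1/(24647 + (-9568 + 1741)) = -1/(24647 - 7827) = -1/16820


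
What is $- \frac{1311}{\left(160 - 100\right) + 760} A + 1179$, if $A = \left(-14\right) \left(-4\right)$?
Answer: $\frac{223341}{205} \approx 1089.5$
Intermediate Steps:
$A = 56$
$- \frac{1311}{\left(160 - 100\right) + 760} A + 1179 = - \frac{1311}{\left(160 - 100\right) + 760} \cdot 56 + 1179 = - \frac{1311}{60 + 760} \cdot 56 + 1179 = - \frac{1311}{820} \cdot 56 + 1179 = \left(-1311\right) \frac{1}{820} \cdot 56 + 1179 = \left(- \frac{1311}{820}\right) 56 + 1179 = - \frac{18354}{205} + 1179 = \frac{223341}{205}$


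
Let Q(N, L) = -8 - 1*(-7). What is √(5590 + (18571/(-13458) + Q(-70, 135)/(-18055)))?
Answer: 11*√2726937938459540670/242984190 ≈ 74.757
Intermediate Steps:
Q(N, L) = -1 (Q(N, L) = -8 + 7 = -1)
√(5590 + (18571/(-13458) + Q(-70, 135)/(-18055))) = √(5590 + (18571/(-13458) - 1/(-18055))) = √(5590 + (18571*(-1/13458) - 1*(-1/18055))) = √(5590 + (-18571/13458 + 1/18055)) = √(5590 - 335285947/242984190) = √(1357946336153/242984190) = 11*√2726937938459540670/242984190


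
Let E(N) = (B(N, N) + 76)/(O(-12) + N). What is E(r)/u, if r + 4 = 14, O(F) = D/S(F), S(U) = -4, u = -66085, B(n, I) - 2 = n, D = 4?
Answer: -88/594765 ≈ -0.00014796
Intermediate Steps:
B(n, I) = 2 + n
O(F) = -1 (O(F) = 4/(-4) = 4*(-¼) = -1)
r = 10 (r = -4 + 14 = 10)
E(N) = (78 + N)/(-1 + N) (E(N) = ((2 + N) + 76)/(-1 + N) = (78 + N)/(-1 + N))
E(r)/u = ((78 + 10)/(-1 + 10))/(-66085) = (88/9)*(-1/66085) = -88/594765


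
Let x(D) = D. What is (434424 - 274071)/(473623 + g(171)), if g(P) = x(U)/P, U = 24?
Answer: 9140121/26996519 ≈ 0.33857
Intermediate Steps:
g(P) = 24/P
(434424 - 274071)/(473623 + g(171)) = (434424 - 274071)/(473623 + 24/171) = 160353/(473623 + 24*(1/171)) = 160353/(473623 + 8/57) = 160353/(26996519/57) = 160353*(57/26996519) = 9140121/26996519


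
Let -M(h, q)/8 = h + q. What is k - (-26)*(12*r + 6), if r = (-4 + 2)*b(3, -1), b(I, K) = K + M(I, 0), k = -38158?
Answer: -22402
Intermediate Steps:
M(h, q) = -8*h - 8*q (M(h, q) = -8*(h + q) = -8*h - 8*q)
b(I, K) = K - 8*I (b(I, K) = K + (-8*I - 8*0) = K + (-8*I + 0) = K - 8*I)
r = 50 (r = (-4 + 2)*(-1 - 8*3) = -2*(-1 - 24) = -2*(-25) = 50)
k - (-26)*(12*r + 6) = -38158 - (-26)*(12*50 + 6) = -38158 - (-26)*(600 + 6) = -38158 - (-26)*606 = -38158 - 1*(-15756) = -38158 + 15756 = -22402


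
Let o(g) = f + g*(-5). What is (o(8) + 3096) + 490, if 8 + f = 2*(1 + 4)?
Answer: 3548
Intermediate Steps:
f = 2 (f = -8 + 2*(1 + 4) = -8 + 2*5 = -8 + 10 = 2)
o(g) = 2 - 5*g (o(g) = 2 + g*(-5) = 2 - 5*g)
(o(8) + 3096) + 490 = ((2 - 5*8) + 3096) + 490 = ((2 - 40) + 3096) + 490 = (-38 + 3096) + 490 = 3058 + 490 = 3548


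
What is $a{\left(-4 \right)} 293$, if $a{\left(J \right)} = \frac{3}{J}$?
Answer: $- \frac{879}{4} \approx -219.75$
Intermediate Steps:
$a{\left(-4 \right)} 293 = \frac{3}{-4} \cdot 293 = 3 \left(- \frac{1}{4}\right) 293 = \left(- \frac{3}{4}\right) 293 = - \frac{879}{4}$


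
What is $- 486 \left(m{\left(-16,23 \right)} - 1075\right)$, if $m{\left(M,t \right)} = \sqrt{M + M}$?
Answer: $522450 - 1944 i \sqrt{2} \approx 5.2245 \cdot 10^{5} - 2749.2 i$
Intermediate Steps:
$m{\left(M,t \right)} = \sqrt{2} \sqrt{M}$ ($m{\left(M,t \right)} = \sqrt{2 M} = \sqrt{2} \sqrt{M}$)
$- 486 \left(m{\left(-16,23 \right)} - 1075\right) = - 486 \left(\sqrt{2} \sqrt{-16} - 1075\right) = - 486 \left(\sqrt{2} \cdot 4 i - 1075\right) = - 486 \left(4 i \sqrt{2} - 1075\right) = - 486 \left(-1075 + 4 i \sqrt{2}\right) = 522450 - 1944 i \sqrt{2}$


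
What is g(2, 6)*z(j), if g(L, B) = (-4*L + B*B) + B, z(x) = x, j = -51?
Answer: -1734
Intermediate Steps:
g(L, B) = B + B² - 4*L (g(L, B) = (-4*L + B²) + B = (B² - 4*L) + B = B + B² - 4*L)
g(2, 6)*z(j) = (6 + 6² - 4*2)*(-51) = (6 + 36 - 8)*(-51) = 34*(-51) = -1734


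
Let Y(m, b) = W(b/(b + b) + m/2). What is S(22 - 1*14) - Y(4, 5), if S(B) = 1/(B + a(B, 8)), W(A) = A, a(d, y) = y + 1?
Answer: -83/34 ≈ -2.4412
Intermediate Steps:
a(d, y) = 1 + y
S(B) = 1/(9 + B) (S(B) = 1/(B + (1 + 8)) = 1/(B + 9) = 1/(9 + B))
Y(m, b) = ½ + m/2 (Y(m, b) = b/(b + b) + m/2 = b/((2*b)) + m*(½) = b*(1/(2*b)) + m/2 = ½ + m/2)
S(22 - 1*14) - Y(4, 5) = 1/(9 + (22 - 1*14)) - (½ + (½)*4) = 1/(9 + (22 - 14)) - (½ + 2) = 1/(9 + 8) - 1*5/2 = 1/17 - 5/2 = -83/34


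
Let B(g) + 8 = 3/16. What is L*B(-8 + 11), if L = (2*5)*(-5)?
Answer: 3125/8 ≈ 390.63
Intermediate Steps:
L = -50 (L = 10*(-5) = -50)
B(g) = -125/16 (B(g) = -8 + 3/16 = -125/16)
L*B(-8 + 11) = -50*(-125/16) = 3125/8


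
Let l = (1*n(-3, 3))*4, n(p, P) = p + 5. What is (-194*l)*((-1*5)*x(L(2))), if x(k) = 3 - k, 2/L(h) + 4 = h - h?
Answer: 27160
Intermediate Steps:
L(h) = -½ (L(h) = 2/(-4 + (h - h)) = 2/(-4 + 0) = 2/(-4) = 2*(-¼) = -½)
n(p, P) = 5 + p
l = 8 (l = (1*(5 - 3))*4 = (1*2)*4 = 2*4 = 8)
(-194*l)*((-1*5)*x(L(2))) = (-194*8)*((-1*5)*(3 - 1*(-½))) = -(-7760)*(3 + ½) = -(-7760)*7/2 = -1552*(-35/2) = 27160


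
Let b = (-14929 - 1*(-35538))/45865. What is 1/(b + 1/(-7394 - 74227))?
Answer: 3743547165/1682081324 ≈ 2.2255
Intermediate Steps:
b = 20609/45865 (b = (-14929 + 35538)*(1/45865) = 20609*(1/45865) = 20609/45865 ≈ 0.44934)
1/(b + 1/(-7394 - 74227)) = 1/(20609/45865 + 1/(-7394 - 74227)) = 1/(20609/45865 + 1/(-81621)) = 1/(20609/45865 - 1/81621) = 1/(1682081324/3743547165) = 3743547165/1682081324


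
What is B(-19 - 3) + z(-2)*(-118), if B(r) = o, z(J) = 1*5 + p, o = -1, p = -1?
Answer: -473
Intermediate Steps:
z(J) = 4 (z(J) = 1*5 - 1 = 5 - 1 = 4)
B(r) = -1
B(-19 - 3) + z(-2)*(-118) = -1 + 4*(-118) = -1 - 472 = -473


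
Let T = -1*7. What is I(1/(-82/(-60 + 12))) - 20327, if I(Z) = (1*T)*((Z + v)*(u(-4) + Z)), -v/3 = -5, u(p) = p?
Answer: -33543467/1681 ≈ -19954.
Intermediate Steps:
T = -7
v = 15 (v = -3*(-5) = 15)
I(Z) = -7*(-4 + Z)*(15 + Z) (I(Z) = (1*(-7))*((Z + 15)*(-4 + Z)) = -7*(15 + Z)*(-4 + Z) = -7*(-4 + Z)*(15 + Z))
I(1/(-82/(-60 + 12))) - 20327 = (420 - 77/((-82/(-60 + 12))) - 7*(-60 + 12)²/6724) - 20327 = (420 - 77/((-82/(-48))) - 7*(1/(-82/(-48)))²) - 20327 = (420 - 77/((-82*(-1/48))) - 7*(1/(-82*(-1/48)))²) - 20327 = (420 - 77/41/24 - 7*(1/(41/24))²) - 20327 = (420 - 77*24/41 - 7*(24/41)²) - 20327 = (420 - 1848/41 - 7*576/1681) - 20327 = (420 - 1848/41 - 4032/1681) - 20327 = 626220/1681 - 20327 = -33543467/1681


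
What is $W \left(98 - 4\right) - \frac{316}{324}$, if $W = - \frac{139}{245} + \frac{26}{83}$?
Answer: $- \frac{40948003}{1647135} \approx -24.86$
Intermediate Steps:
$W = - \frac{5167}{20335}$ ($W = \left(-139\right) \frac{1}{245} + 26 \cdot \frac{1}{83} = - \frac{139}{245} + \frac{26}{83} = - \frac{5167}{20335} \approx -0.25409$)
$W \left(98 - 4\right) - \frac{316}{324} = - \frac{5167 \left(98 - 4\right)}{20335} - \frac{316}{324} = - \frac{5167 \left(98 - 4\right)}{20335} - \frac{79}{81} = \left(- \frac{5167}{20335}\right) 94 - \frac{79}{81} = - \frac{485698}{20335} - \frac{79}{81} = - \frac{40948003}{1647135}$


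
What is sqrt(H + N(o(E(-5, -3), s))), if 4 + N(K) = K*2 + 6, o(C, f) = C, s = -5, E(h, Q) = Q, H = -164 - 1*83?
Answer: I*sqrt(251) ≈ 15.843*I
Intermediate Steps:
H = -247 (H = -164 - 83 = -247)
N(K) = 2 + 2*K (N(K) = -4 + (K*2 + 6) = -4 + (2*K + 6) = -4 + (6 + 2*K) = 2 + 2*K)
sqrt(H + N(o(E(-5, -3), s))) = sqrt(-247 + (2 + 2*(-3))) = sqrt(-247 + (2 - 6)) = sqrt(-247 - 4) = sqrt(-251) = I*sqrt(251)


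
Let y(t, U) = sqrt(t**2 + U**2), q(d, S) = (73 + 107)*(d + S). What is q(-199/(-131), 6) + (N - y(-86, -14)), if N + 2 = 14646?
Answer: 2095664/131 - 2*sqrt(1898) ≈ 15910.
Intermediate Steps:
N = 14644 (N = -2 + 14646 = 14644)
q(d, S) = 180*S + 180*d (q(d, S) = 180*(S + d) = 180*S + 180*d)
y(t, U) = sqrt(U**2 + t**2)
q(-199/(-131), 6) + (N - y(-86, -14)) = (180*6 + 180*(-199/(-131))) + (14644 - sqrt((-14)**2 + (-86)**2)) = (1080 + 180*(-199*(-1/131))) + (14644 - sqrt(196 + 7396)) = (1080 + 180*(199/131)) + (14644 - sqrt(7592)) = (1080 + 35820/131) + (14644 - 2*sqrt(1898)) = 177300/131 + (14644 - 2*sqrt(1898)) = 2095664/131 - 2*sqrt(1898)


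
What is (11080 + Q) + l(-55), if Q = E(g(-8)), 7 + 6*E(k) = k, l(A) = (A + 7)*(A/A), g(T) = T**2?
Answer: 22083/2 ≈ 11042.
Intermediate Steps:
l(A) = 7 + A (l(A) = (7 + A)*1 = 7 + A)
E(k) = -7/6 + k/6
Q = 19/2 (Q = -7/6 + (1/6)*(-8)**2 = -7/6 + (1/6)*64 = -7/6 + 32/3 = 19/2 ≈ 9.5000)
(11080 + Q) + l(-55) = (11080 + 19/2) + (7 - 55) = 22179/2 - 48 = 22083/2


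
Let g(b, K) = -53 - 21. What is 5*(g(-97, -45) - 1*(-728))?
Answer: 3270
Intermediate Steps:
g(b, K) = -74
5*(g(-97, -45) - 1*(-728)) = 5*(-74 - 1*(-728)) = 5*(-74 + 728) = 5*654 = 3270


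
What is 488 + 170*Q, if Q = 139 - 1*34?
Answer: 18338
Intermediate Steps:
Q = 105 (Q = 139 - 34 = 105)
488 + 170*Q = 488 + 170*105 = 488 + 17850 = 18338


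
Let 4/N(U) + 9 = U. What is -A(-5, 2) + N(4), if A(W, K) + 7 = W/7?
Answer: 242/35 ≈ 6.9143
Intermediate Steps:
N(U) = 4/(-9 + U)
A(W, K) = -7 + W/7
-A(-5, 2) + N(4) = -(-7 + (⅐)*(-5)) + 4/(-9 + 4) = -(-7 - 5/7) + 4/(-5) = -1*(-54/7) + 4*(-⅕) = 54/7 - ⅘ = 242/35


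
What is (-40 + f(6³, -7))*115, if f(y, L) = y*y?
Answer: 5360840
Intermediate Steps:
f(y, L) = y²
(-40 + f(6³, -7))*115 = (-40 + (6³)²)*115 = (-40 + 216²)*115 = (-40 + 46656)*115 = 46616*115 = 5360840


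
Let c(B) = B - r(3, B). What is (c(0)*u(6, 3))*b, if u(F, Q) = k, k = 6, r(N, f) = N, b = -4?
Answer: 72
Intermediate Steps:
u(F, Q) = 6
c(B) = -3 + B (c(B) = B - 1*3 = B - 3 = -3 + B)
(c(0)*u(6, 3))*b = ((-3 + 0)*6)*(-4) = -3*6*(-4) = -18*(-4) = 72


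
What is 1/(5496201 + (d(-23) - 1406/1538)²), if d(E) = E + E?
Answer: 591361/3251540469490 ≈ 1.8187e-7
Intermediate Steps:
d(E) = 2*E
1/(5496201 + (d(-23) - 1406/1538)²) = 1/(5496201 + (2*(-23) - 1406/1538)²) = 1/(5496201 + (-46 - 1406*1/1538)²) = 1/(5496201 + (-46 - 703/769)²) = 1/(5496201 + (-36077/769)²) = 1/(5496201 + 1301549929/591361) = 1/(3251540469490/591361) = 591361/3251540469490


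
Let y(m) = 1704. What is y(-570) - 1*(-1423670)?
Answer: 1425374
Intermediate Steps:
y(-570) - 1*(-1423670) = 1704 - 1*(-1423670) = 1704 + 1423670 = 1425374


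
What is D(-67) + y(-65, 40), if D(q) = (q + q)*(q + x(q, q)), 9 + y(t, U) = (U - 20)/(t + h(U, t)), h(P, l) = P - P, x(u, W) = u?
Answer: 233307/13 ≈ 17947.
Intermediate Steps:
h(P, l) = 0
y(t, U) = -9 + (-20 + U)/t (y(t, U) = -9 + (U - 20)/(t + 0) = -9 + (-20 + U)/t)
D(q) = 4*q² (D(q) = (q + q)*(q + q) = (2*q)*(2*q) = 4*q²)
D(-67) + y(-65, 40) = 4*(-67)² + (-20 + 40 - 9*(-65))/(-65) = 4*4489 - (-20 + 40 + 585)/65 = 17956 - 1/65*605 = 17956 - 121/13 = 233307/13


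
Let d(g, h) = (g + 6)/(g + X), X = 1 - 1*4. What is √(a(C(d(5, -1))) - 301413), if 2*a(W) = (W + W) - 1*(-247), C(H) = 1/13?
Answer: 5*I*√8146866/26 ≈ 548.9*I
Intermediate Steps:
X = -3 (X = 1 - 4 = -3)
d(g, h) = (6 + g)/(-3 + g) (d(g, h) = (g + 6)/(g - 3) = (6 + g)/(-3 + g))
C(H) = 1/13
a(W) = 247/2 + W (a(W) = ((W + W) - 1*(-247))/2 = (2*W + 247)/2 = (247 + 2*W)/2 = 247/2 + W)
√(a(C(d(5, -1))) - 301413) = √((247/2 + 1/13) - 301413) = √(3213/26 - 301413) = √(-7833525/26) = 5*I*√8146866/26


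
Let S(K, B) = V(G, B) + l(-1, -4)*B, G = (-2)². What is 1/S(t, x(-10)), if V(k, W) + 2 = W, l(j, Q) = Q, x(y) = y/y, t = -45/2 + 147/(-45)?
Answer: -⅕ ≈ -0.20000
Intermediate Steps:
t = -773/30 (t = -45*½ + 147*(-1/45) = -45/2 - 49/15 = -773/30 ≈ -25.767)
x(y) = 1
G = 4
V(k, W) = -2 + W
S(K, B) = -2 - 3*B (S(K, B) = (-2 + B) - 4*B = -2 - 3*B)
1/S(t, x(-10)) = 1/(-2 - 3*1) = 1/(-2 - 3) = 1/(-5) = -⅕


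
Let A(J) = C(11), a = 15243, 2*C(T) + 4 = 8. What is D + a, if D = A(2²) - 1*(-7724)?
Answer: 22969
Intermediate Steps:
C(T) = 2 (C(T) = -2 + (½)*8 = -2 + 4 = 2)
A(J) = 2
D = 7726 (D = 2 - 1*(-7724) = 2 + 7724 = 7726)
D + a = 7726 + 15243 = 22969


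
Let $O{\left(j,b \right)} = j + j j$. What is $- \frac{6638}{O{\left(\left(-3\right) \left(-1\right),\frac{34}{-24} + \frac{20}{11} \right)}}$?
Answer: $- \frac{3319}{6} \approx -553.17$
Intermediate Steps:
$O{\left(j,b \right)} = j + j^{2}$
$- \frac{6638}{O{\left(\left(-3\right) \left(-1\right),\frac{34}{-24} + \frac{20}{11} \right)}} = - \frac{6638}{\left(-3\right) \left(-1\right) \left(1 - -3\right)} = - \frac{6638}{3 \left(1 + 3\right)} = - \frac{6638}{3 \cdot 4} = - \frac{6638}{12} = \left(-6638\right) \frac{1}{12} = - \frac{3319}{6}$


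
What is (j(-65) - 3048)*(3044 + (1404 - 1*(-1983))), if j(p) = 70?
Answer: -19151518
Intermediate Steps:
(j(-65) - 3048)*(3044 + (1404 - 1*(-1983))) = (70 - 3048)*(3044 + (1404 - 1*(-1983))) = -2978*(3044 + (1404 + 1983)) = -2978*(3044 + 3387) = -2978*6431 = -19151518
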